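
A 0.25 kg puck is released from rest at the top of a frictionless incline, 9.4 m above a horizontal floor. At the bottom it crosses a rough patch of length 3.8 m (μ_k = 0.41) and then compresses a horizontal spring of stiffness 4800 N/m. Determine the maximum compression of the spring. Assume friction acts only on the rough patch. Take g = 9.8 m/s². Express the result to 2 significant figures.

x = 0.089 m

Initial energy: E₁ = mgh = (0.25)(9.8)(9.4) = 23.030 J
Friction removes W_f = μ_k mg d = (0.41)(0.25)(9.8)(3.8) = 3.817 J
Energy reaching the spring: E = 23.030 − 3.817 = 19.213 J
At max compression ½kx² = E ⇒ x = √(2E/k) = √(2 × 19.213/4800) = 0.08947 m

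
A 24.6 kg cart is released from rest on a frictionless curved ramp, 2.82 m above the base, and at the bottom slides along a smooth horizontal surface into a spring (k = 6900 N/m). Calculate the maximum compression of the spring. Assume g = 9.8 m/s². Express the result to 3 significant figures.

Gravitational PE at the top equals spring PE at max compression: mgh = ½kx²
x = √(2mgh/k) = √(2 × 24.6 × 9.8 × 2.82 / 6900) = 0.4439 m

x = 0.444 m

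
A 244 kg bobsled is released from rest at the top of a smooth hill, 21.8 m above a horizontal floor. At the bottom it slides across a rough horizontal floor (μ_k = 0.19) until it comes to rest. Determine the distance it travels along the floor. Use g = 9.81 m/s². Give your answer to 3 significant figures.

Applying the work–energy principle:
At rest all PE has been dissipated by friction: mgh = μ_k m g d
d = h/μ_k = 21.8/0.19 = 114.7 m

d = 115 m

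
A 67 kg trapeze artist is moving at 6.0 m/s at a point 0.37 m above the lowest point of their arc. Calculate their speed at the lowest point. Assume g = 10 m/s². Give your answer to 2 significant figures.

Energy conservation between the two points: ½mv₀² + mgh = ½mv²
v² = v₀² + 2gh = (6.0)² + 2(10)(0.37) = 43.400
v = √43.400 = 6.588 m/s

v = 6.6 m/s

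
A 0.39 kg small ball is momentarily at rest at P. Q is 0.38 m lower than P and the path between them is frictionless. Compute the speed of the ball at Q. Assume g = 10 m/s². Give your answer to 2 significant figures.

v = 2.8 m/s

Energy conservation between the two points: mgh = ½mv²
v = √(2gh) = √(2 × 10 × 0.38) = √7.6000 = 2.757 m/s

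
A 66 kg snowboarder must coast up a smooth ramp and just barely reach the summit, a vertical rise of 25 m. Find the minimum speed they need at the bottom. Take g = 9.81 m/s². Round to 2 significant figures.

v = 22 m/s

At the top they are momentarily at rest, so all KE converts to PE: ½mv² = mgh
v = √(2gh) = √(2 × 9.81 × 25) = 22.15 m/s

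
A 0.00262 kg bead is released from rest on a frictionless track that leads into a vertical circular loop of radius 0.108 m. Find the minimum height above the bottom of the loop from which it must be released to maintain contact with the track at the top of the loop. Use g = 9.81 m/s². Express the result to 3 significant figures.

At the top, for minimum speed gravity alone supplies the centripetal force: mg = mv_top²/r ⇒ v_top² = gr = 1.059 m²/s²
Energy conservation from release height h to the top (height 2r): mgh = ½mv_top² + mg(2r)
h = v_top²/(2g) + 2r = r/2 + 2r = 5r/2 = 0.2700 m

h = 0.270 m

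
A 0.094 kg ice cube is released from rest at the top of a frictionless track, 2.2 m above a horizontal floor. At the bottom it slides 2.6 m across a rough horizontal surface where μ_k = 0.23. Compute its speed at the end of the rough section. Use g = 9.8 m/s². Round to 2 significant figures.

v = 5.6 m/s

Energy bookkeeping (friction removes W_f = μ_k N d):
mgh = ½mv² + μ_k m g d
W_f = μ_k mg d = (0.23)(0.094)(9.8)(2.6) = 0.5509 J
½mv² = mgh − W_f = 2.0266 − 0.5509 = 1.4758 J
v = √(2 × 1.4758/0.094) = 5.603 m/s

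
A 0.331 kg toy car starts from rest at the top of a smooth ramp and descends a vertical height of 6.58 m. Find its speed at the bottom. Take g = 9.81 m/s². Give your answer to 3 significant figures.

v = 11.4 m/s

Mechanical energy is conserved (no friction): mgh = ½mv²
v = √(2gh) = √(2 × 9.81 × 6.58) = √129.10 = 11.36 m/s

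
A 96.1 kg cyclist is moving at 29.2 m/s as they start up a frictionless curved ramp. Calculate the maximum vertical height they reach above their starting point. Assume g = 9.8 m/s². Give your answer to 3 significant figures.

Setting KE at the bottom equal to PE gained: ½mv² = mgh
h = v²/(2g) = 29.2²/(2 × 9.8) = 43.50 m

h = 43.5 m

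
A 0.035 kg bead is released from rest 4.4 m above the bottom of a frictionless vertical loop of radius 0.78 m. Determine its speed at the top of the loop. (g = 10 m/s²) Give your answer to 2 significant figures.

v = 7.5 m/s

Energy conservation: mgh = ½mv_top² + mg(2r)
v_top² = 2g(h − 2r) = 2(10)(4.4 − 1.560) = 56.80
v_top = 7.537 m/s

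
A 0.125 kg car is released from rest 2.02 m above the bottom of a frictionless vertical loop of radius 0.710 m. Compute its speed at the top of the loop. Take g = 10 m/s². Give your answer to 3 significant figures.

Energy conservation: mgh = ½mv_top² + mg(2r)
v_top² = 2g(h − 2r) = 2(10)(2.02 − 1.420) = 12.00
v_top = 3.464 m/s

v = 3.46 m/s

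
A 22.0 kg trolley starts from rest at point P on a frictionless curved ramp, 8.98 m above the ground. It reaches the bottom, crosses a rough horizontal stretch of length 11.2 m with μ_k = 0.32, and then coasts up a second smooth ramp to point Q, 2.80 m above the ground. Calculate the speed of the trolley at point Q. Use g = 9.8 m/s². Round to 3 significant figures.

v = 7.13 m/s

Energy at P: mgh₁ = (22.0)(9.8)(8.98) = 1936.1 J
Friction loss: W_f = μ_k mg d = 772.7 J
At Q: ½mv² + mgh₂ = mgh₁ − W_f
½mv² = 1936.1 − 772.7 − 603.68 = 559.70 J
v = √(2 × 559.70/22.0) = 7.133 m/s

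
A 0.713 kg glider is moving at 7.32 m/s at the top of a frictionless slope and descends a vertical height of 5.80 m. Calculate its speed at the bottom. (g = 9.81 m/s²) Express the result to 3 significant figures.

Energy conservation between the two points: ½mv₀² + mgh = ½mv²
v² = v₀² + 2gh = (7.32)² + 2(9.81)(5.80) = 167.38
v = √167.38 = 12.94 m/s

v = 12.9 m/s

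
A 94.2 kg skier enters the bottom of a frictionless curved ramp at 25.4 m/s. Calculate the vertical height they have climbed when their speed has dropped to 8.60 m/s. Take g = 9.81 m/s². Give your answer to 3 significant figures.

Energy balance between the two points: ½mv₁² = ½mv₂² + mgh
h = (v₁² − v₂²)/(2g) = (25.4² − 8.60²)/(2 × 9.81) = 29.11 m

h = 29.1 m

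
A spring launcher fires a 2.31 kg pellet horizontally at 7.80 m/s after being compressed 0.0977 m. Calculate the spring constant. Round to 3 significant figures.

Energy stored in the spring equals the launch KE: ½kx² = ½mv²
k = mv²/x² = (2.31)(7.80)²/(0.0977)² = 14724 N/m

k = 14700 N/m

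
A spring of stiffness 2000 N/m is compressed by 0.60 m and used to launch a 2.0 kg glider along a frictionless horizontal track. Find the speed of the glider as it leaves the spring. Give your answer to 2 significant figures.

v = 19 m/s

Spring PE converts entirely to kinetic energy: ½kx² = ½mv²
v = x√(k/m) = 0.60 × √(2000/2.0) = 18.97 m/s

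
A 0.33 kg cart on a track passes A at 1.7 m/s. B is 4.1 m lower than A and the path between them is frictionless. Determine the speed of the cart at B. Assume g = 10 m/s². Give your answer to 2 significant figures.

Mechanical energy is conserved (no friction): ½mv₀² + mgh = ½mv²
v² = v₀² + 2gh = (1.7)² + 2(10)(4.1) = 84.890
v = √84.890 = 9.214 m/s

v = 9.2 m/s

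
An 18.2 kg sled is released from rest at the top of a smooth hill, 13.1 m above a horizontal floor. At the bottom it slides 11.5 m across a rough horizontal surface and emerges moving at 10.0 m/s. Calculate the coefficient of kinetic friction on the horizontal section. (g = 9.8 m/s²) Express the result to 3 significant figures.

Energy bookkeeping (friction removes W_f = μ_k N d):
mgh = ½mv² + μ_k m g d
mgh = 2336.5 J; ½mv² = 910.00 J
W_f = 2336.5 − 910.00 = 1427 J
μ_k = W_f/(mg·d) = 1427/(178.4 × 11.5) = 0.6955

μ_k = 0.695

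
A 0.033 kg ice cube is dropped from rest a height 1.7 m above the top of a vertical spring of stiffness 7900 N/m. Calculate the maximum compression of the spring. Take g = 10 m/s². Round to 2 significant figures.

x = 0.012 m

Take the reference level at the top of the uncompressed spring. At max compression the cube has fallen H + x and is momentarily at rest:
mg(H + x) = ½kx²
½(7900)x² − (0.033)(10)x − (0.033)(10)(1.7) = 0
3950x² − 0.3300x − 0.5610 = 0
x = [0.3300 + √(0.1089 + 8863.8)]/(2 × 3950) = 0.01196 m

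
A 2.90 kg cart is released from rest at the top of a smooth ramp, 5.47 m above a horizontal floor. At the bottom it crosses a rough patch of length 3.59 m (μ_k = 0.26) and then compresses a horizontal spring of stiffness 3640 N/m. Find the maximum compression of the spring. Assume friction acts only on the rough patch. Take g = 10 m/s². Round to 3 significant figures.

Initial energy: E₁ = mgh = (2.90)(10)(5.47) = 158.63 J
Friction removes W_f = μ_k mg d = (0.26)(2.90)(10)(3.59) = 27.07 J
Energy reaching the spring: E = 158.63 − 27.07 = 131.56 J
At max compression ½kx² = E ⇒ x = √(2E/k) = √(2 × 131.56/3640) = 0.2689 m

x = 0.269 m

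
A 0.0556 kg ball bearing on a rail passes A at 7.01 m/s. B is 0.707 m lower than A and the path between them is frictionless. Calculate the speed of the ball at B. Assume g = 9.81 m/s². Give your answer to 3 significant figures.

v = 7.94 m/s

Mechanical energy is conserved (no friction): ½mv₀² + mgh = ½mv²
v² = v₀² + 2gh = (7.01)² + 2(9.81)(0.707) = 63.011
v = √63.011 = 7.938 m/s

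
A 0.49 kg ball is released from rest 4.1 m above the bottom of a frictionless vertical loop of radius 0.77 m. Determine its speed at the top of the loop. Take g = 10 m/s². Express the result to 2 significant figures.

Energy conservation: mgh = ½mv_top² + mg(2r)
v_top² = 2g(h − 2r) = 2(10)(4.1 − 1.540) = 51.20
v_top = 7.155 m/s

v = 7.2 m/s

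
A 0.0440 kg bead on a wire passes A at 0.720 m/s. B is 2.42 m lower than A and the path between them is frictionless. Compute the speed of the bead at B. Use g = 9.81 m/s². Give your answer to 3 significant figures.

Equating total energy at the two states: ½mv₀² + mgh = ½mv²
The mass cancels from both sides.
v² = v₀² + 2gh = (0.720)² + 2(9.81)(2.42) = 47.999
v = √47.999 = 6.928 m/s

v = 6.93 m/s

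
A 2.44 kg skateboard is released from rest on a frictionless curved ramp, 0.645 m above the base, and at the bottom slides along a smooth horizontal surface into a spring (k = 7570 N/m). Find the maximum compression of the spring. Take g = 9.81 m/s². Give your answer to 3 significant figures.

Energy conservation (no friction) from release to max compression: mgh = ½kx²
x = √(2mgh/k) = √(2 × 2.44 × 9.81 × 0.645 / 7570) = 0.06387 m

x = 0.0639 m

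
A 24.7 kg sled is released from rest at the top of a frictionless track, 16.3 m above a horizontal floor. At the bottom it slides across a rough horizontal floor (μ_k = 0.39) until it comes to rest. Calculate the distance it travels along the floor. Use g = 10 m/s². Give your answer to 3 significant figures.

Energy at the top = energy at the end + work done against friction:
At rest all PE has been dissipated by friction: mgh = μ_k m g d
d = h/μ_k = 16.3/0.39 = 41.79 m

d = 41.8 m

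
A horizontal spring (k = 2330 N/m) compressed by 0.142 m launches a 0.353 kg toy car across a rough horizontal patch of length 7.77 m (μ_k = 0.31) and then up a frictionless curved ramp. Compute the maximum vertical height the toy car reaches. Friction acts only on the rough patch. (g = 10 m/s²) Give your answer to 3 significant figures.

Spring energy: E₀ = ½kx² = ½(2330)(0.142)² = 23.491 J
Friction: W_f = μ_k mg d = (0.31)(0.353)(10)(7.77) = 8.503 J
Energy at base of ramp: E = 23.491 − 8.503 = 14.988 J
At max height all remaining energy is PE: mgh = E ⇒ h = E/(mg) = 14.988/(0.353 × 10) = 4.246 m

h = 4.25 m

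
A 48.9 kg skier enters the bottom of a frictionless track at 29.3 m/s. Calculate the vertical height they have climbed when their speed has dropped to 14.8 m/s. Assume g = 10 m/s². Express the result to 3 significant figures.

h = 32.0 m

Energy balance between the two points: ½mv₁² = ½mv₂² + mgh
h = (v₁² − v₂²)/(2g) = (29.3² − 14.8²)/(2 × 10) = 31.97 m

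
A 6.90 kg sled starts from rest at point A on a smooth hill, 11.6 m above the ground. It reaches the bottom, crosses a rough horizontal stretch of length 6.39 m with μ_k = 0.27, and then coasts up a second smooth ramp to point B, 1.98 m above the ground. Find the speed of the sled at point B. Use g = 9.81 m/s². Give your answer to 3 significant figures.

v = 12.4 m/s

Energy at A: mgh₁ = (6.90)(9.81)(11.6) = 785.19 J
Friction loss: W_f = μ_k mg d = 116.8 J
At B: ½mv² + mgh₂ = mgh₁ − W_f
½mv² = 785.19 − 116.8 − 134.02 = 534.38 J
v = √(2 × 534.38/6.90) = 12.45 m/s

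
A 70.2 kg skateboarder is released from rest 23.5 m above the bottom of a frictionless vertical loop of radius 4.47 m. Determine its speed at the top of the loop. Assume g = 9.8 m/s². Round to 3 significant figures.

v = 16.9 m/s

Energy conservation: mgh = ½mv_top² + mg(2r)
v_top² = 2g(h − 2r) = 2(9.8)(23.5 − 8.940) = 285.4
v_top = 16.89 m/s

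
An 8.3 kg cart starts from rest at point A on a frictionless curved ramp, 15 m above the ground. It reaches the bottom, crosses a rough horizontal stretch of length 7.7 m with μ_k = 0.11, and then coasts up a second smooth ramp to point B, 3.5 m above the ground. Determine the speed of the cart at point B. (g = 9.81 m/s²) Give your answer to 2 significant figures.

v = 14 m/s

Energy at A: mgh₁ = (8.3)(9.81)(15) = 1221.3 J
Friction loss: W_f = μ_k mg d = 68.97 J
At B: ½mv² + mgh₂ = mgh₁ − W_f
½mv² = 1221.3 − 68.97 − 284.98 = 867.40 J
v = √(2 × 867.40/8.3) = 14.46 m/s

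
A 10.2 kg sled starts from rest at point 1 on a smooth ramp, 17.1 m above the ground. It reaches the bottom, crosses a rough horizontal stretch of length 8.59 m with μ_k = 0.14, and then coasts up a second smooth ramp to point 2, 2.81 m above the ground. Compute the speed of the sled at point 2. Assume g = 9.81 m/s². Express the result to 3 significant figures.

Energy at 1: mgh₁ = (10.2)(9.81)(17.1) = 1711.1 J
Friction loss: W_f = μ_k mg d = 120.3 J
At 2: ½mv² + mgh₂ = mgh₁ − W_f
½mv² = 1711.1 − 120.3 − 281.17 = 1309.6 J
v = √(2 × 1309.6/10.2) = 16.02 m/s

v = 16.0 m/s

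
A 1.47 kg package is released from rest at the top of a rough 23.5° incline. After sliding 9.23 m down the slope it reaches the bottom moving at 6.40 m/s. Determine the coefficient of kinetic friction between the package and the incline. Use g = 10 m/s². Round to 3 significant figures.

The energy dissipated by friction is the PE lost minus the KE gained:
mgL sinθ = 54.103 J; ½mv² = 30.106 J
W_f = 54.103 − 30.106 = 24.00 J
μ_k = W_f/(mg cosθ · L) = 24.00/(13.48 × 9.23) = 0.1929

μ_k = 0.193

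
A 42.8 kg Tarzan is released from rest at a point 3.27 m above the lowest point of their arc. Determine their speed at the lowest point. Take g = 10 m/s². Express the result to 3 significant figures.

v = 8.09 m/s

Energy conservation between the two points: mgh = ½mv²
v = √(2gh) = √(2 × 10 × 3.27) = √65.400 = 8.087 m/s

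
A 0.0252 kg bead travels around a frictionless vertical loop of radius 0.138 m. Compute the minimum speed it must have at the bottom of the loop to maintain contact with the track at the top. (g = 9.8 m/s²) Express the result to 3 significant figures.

At the top: mg = mv_top²/r ⇒ v_top² = gr = 1.352 m²/s²
Energy from bottom to top (height 2r): ½mv_bot² = ½mv_top² + mg(2r)
v_bot² = gr + 4gr = 5gr = 6.762
v_bot = √(5gr) = 2.600 m/s

v = 2.60 m/s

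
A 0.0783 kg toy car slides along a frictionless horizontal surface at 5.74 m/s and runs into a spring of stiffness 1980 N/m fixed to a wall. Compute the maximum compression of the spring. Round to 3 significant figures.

x = 0.0361 m

At max compression the car is momentarily at rest: ½mv² = ½kx²
x = v√(m/k) = 5.74 × √(0.0783/1980) = 0.03610 m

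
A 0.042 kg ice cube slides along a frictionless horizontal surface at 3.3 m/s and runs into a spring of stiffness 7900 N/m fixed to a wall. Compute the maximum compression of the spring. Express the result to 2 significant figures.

x = 0.0076 m

At max compression the cube is momentarily at rest: ½mv² = ½kx²
x = v√(m/k) = 3.3 × √(0.042/7900) = 0.007609 m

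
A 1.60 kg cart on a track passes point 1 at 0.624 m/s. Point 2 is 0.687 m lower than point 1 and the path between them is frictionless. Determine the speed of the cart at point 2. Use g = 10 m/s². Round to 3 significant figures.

v = 3.76 m/s

By conservation of mechanical energy, ½mv₀² + mgh = ½mv²
The mass cancels from both sides.
v² = v₀² + 2gh = (0.624)² + 2(10)(0.687) = 14.129
v = √14.129 = 3.759 m/s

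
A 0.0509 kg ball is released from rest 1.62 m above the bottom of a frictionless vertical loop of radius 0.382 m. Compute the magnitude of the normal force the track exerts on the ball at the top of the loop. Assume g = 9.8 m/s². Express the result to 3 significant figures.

Energy from release to top (height 2r): mgh = ½mv_top² + mg(2r)
v_top² = 2g(h − 2r) = 2(9.8)(1.62 − 0.7640) = 16.778 m²/s²
At the top, both N and weight point toward the centre: N + mg = mv_top²/r
N = m(v_top²/r − g) = 0.0509(16.778/0.382 − 9.8) = 1.737 N

N = 1.74 N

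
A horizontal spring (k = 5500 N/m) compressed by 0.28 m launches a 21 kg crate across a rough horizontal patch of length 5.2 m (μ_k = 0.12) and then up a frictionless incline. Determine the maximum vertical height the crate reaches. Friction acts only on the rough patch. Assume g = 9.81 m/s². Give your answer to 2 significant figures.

Spring energy: E₀ = ½kx² = ½(5500)(0.28)² = 215.60 J
Friction: W_f = μ_k mg d = (0.12)(21)(9.81)(5.2) = 128.6 J
Energy at base of ramp: E = 215.60 − 128.6 = 87.050 J
At max height all remaining energy is PE: mgh = E ⇒ h = E/(mg) = 87.050/(21 × 9.81) = 0.4226 m

h = 0.42 m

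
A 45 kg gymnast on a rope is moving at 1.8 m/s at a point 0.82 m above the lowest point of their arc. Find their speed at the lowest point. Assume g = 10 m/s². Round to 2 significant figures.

v = 4.4 m/s

Mechanical energy is conserved (no friction): ½mv₀² + mgh = ½mv²
v² = v₀² + 2gh = (1.8)² + 2(10)(0.82) = 19.640
v = √19.640 = 4.432 m/s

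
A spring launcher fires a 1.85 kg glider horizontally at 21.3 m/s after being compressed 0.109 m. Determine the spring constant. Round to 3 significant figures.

k = 70600 N/m

Energy stored in the spring equals the launch KE: ½kx² = ½mv²
k = mv²/x² = (1.85)(21.3)²/(0.109)² = 70644 N/m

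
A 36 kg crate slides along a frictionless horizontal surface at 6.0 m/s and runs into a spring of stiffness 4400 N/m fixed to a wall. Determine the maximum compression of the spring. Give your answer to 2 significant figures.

x = 0.54 m

Conservation of energy between contact and max compression: ½mv² = ½kx²
x = v√(m/k) = 6.0 × √(36/4400) = 0.5427 m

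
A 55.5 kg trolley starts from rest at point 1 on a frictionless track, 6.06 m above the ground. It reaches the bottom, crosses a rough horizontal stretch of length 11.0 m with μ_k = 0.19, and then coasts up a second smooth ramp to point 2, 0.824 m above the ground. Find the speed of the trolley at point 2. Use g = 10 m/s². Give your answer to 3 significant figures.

v = 7.93 m/s

Energy at 1: mgh₁ = (55.5)(10)(6.06) = 3363.3 J
Friction loss: W_f = μ_k mg d = 1160 J
At 2: ½mv² + mgh₂ = mgh₁ − W_f
½mv² = 3363.3 − 1160 − 457.32 = 1746.0 J
v = √(2 × 1746.0/55.5) = 7.932 m/s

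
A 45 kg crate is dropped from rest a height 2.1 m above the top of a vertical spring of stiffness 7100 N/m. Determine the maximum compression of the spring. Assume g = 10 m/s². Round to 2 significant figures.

Let x be the compression. The total drop is H + x, and the crate is instantaneously at rest at max compression, so energy conservation gives:
mg(H + x) = ½kx²
½(7100)x² − (45)(10)x − (45)(10)(2.1) = 0
3550x² − 450.0x − 945.0 = 0
x = [450.0 + √(202500 + 1.3419e+07)]/(2 × 3550) = 0.5832 m

x = 0.58 m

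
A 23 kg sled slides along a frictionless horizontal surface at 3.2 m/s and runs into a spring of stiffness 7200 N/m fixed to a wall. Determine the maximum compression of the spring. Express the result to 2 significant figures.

x = 0.18 m

Conservation of energy between contact and max compression: ½mv² = ½kx²
x = v√(m/k) = 3.2 × √(23/7200) = 0.1809 m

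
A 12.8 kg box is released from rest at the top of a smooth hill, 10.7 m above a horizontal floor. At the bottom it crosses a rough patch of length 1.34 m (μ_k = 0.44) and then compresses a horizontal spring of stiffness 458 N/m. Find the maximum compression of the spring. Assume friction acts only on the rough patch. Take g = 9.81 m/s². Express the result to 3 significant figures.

x = 2.35 m

Initial energy: E₁ = mgh = (12.8)(9.81)(10.7) = 1343.6 J
Friction removes W_f = μ_k mg d = (0.44)(12.8)(9.81)(1.34) = 74.03 J
Energy reaching the spring: E = 1343.6 − 74.03 = 1269.5 J
At max compression ½kx² = E ⇒ x = √(2E/k) = √(2 × 1269.5/458) = 2.355 m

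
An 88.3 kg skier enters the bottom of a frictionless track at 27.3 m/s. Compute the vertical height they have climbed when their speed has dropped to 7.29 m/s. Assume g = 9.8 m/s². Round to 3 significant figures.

Conservation of energy: ½mv₁² = ½mv₂² + mgh
h = (v₁² − v₂²)/(2g) = (27.3² − 7.29²)/(2 × 9.8) = 35.31 m

h = 35.3 m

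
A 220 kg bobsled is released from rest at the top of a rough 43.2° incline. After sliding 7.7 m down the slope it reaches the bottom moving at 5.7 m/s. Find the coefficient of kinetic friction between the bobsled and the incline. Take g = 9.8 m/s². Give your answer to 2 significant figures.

The energy dissipated by friction is the PE lost minus the KE gained:
mgL sinθ = 11364 J; ½mv² = 3573.9 J
W_f = 11364 − 3573.9 = 7790 J
μ_k = W_f/(mg cosθ · L) = 7790/(1572 × 7.7) = 0.6437

μ_k = 0.64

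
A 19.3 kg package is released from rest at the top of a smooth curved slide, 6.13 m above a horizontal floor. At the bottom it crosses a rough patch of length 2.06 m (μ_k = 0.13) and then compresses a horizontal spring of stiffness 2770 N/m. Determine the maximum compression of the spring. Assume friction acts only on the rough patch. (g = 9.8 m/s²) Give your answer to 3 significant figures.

x = 0.895 m

Initial energy: E₁ = mgh = (19.3)(9.8)(6.13) = 1159.4 J
Friction removes W_f = μ_k mg d = (0.13)(19.3)(9.8)(2.06) = 50.65 J
Energy reaching the spring: E = 1159.4 − 50.65 = 1108.8 J
At max compression ½kx² = E ⇒ x = √(2E/k) = √(2 × 1108.8/2770) = 0.8947 m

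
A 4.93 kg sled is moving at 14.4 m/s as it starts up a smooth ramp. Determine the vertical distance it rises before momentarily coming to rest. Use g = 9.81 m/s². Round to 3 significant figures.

Setting KE at the bottom equal to PE gained: ½mv² = mgh
h = v²/(2g) = 14.4²/(2 × 9.81) = 10.57 m

h = 10.6 m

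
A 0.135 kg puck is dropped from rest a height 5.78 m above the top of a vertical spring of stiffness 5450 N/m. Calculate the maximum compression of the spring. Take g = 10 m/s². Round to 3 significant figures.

Take the reference level at the top of the uncompressed spring. At max compression the puck has fallen H + x and is momentarily at rest:
mg(H + x) = ½kx²
½(5450)x² − (0.135)(10)x − (0.135)(10)(5.78) = 0
2725x² − 1.350x − 7.803 = 0
x = [1.350 + √(1.823 + 85053)]/(2 × 2725) = 0.05376 m

x = 0.0538 m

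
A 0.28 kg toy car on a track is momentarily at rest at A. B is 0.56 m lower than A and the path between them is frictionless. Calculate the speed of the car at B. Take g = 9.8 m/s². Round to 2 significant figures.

v = 3.3 m/s

Energy conservation between the two points: mgh = ½mv²
v = √(2gh) = √(2 × 9.8 × 0.56) = √10.976 = 3.313 m/s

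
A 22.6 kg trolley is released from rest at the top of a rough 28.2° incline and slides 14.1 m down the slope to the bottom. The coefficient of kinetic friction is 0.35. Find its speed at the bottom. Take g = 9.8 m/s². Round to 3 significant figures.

v = 6.73 m/s

Work–energy: mg(L sinθ) − μ_k(mg cosθ)L = ½mv²
mgh = mgL sinθ = (22.6)(9.8)(14.1)sin28.2° = 1475.7 J
W_f = μ_k mg cosθ · L = (0.35)(22.6)(9.8)cos28.2°·14.1 = 963.3 J
½mv² = 1475.7 − 963.3 = 512.45 J
v = √(2 × 512.45/22.6) = 6.734 m/s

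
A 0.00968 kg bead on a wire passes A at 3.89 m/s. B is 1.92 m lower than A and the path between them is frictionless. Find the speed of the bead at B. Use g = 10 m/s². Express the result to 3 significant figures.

Mechanical energy is conserved (no friction): ½mv₀² + mgh = ½mv²
v² = v₀² + 2gh = (3.89)² + 2(10)(1.92) = 53.532
v = √53.532 = 7.317 m/s

v = 7.32 m/s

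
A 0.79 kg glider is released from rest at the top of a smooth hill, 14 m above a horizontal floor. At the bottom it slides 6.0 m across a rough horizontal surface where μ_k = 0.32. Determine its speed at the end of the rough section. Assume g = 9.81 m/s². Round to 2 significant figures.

v = 15 m/s

Applying the work–energy principle:
mgh = ½mv² + μ_k m g d
W_f = μ_k mg d = (0.32)(0.79)(9.81)(6.0) = 14.88 J
½mv² = mgh − W_f = 108.50 − 14.88 = 93.619 J
v = √(2 × 93.619/0.79) = 15.40 m/s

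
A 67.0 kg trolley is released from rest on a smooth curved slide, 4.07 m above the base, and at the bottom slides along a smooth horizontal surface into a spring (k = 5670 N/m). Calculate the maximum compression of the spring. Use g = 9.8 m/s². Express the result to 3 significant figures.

x = 0.971 m

Gravitational PE at the top equals spring PE at max compression: mgh = ½kx²
x = √(2mgh/k) = √(2 × 67.0 × 9.8 × 4.07 / 5670) = 0.9709 m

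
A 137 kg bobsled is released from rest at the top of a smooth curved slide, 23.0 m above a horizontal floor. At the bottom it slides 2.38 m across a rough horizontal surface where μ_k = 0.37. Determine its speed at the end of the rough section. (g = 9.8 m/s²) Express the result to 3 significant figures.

v = 20.8 m/s

Energy bookkeeping (friction removes W_f = μ_k N d):
mgh = ½mv² + μ_k m g d
W_f = μ_k mg d = (0.37)(137)(9.8)(2.38) = 1182 J
½mv² = mgh − W_f = 30880 − 1182 = 29698 J
v = √(2 × 29698/137) = 20.82 m/s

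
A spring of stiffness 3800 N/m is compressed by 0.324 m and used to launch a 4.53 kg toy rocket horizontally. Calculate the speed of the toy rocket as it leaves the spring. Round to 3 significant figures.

The toy rocket leaves the spring when the spring is at natural length, so ½kx² = ½mv²
v = x√(k/m) = 0.324 × √(3800/4.53) = 9.384 m/s

v = 9.38 m/s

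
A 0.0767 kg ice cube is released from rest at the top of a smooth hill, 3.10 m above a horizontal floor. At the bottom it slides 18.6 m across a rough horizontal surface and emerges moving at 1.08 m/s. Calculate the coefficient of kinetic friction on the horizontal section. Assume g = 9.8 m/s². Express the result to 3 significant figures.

μ_k = 0.163

Energy bookkeeping (friction removes W_f = μ_k N d):
mgh = ½mv² + μ_k m g d
mgh = 2.3301 J; ½mv² = 0.044731 J
W_f = 2.3301 − 0.044731 = 2.285 J
μ_k = W_f/(mg·d) = 2.285/(0.7517 × 18.6) = 0.1635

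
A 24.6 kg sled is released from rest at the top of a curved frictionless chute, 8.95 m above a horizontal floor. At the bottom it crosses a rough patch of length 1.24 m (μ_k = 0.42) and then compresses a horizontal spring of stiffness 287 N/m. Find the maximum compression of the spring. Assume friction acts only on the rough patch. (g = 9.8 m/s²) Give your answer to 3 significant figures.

x = 3.76 m

Initial energy: E₁ = mgh = (24.6)(9.8)(8.95) = 2157.7 J
Friction removes W_f = μ_k mg d = (0.42)(24.6)(9.8)(1.24) = 125.6 J
Energy reaching the spring: E = 2157.7 − 125.6 = 2032.1 J
At max compression ½kx² = E ⇒ x = √(2E/k) = √(2 × 2032.1/287) = 3.763 m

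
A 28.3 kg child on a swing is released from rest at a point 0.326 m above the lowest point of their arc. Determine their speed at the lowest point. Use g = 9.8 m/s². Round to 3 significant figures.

v = 2.53 m/s

Mechanical energy is conserved (no friction): mgh = ½mv²
The mass cancels from both sides.
v = √(2gh) = √(2 × 9.8 × 0.326) = √6.3896 = 2.528 m/s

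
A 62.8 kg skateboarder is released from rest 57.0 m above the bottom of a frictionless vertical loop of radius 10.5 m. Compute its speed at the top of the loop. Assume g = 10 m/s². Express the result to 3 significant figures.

Energy conservation: mgh = ½mv_top² + mg(2r)
v_top² = 2g(h − 2r) = 2(10)(57.0 − 21.00) = 720.0
v_top = 26.83 m/s

v = 26.8 m/s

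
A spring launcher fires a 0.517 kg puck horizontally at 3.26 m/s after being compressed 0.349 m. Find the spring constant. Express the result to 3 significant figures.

k = 45.1 N/m

½kx² = ½mv²
k = mv²/x² = (0.517)(3.26)²/(0.349)² = 45.11 N/m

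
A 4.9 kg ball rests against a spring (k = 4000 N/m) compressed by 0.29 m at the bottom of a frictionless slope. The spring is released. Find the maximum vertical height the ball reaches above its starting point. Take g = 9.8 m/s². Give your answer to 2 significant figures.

h = 3.5 m

At maximum height the ball is at rest, so ½kx² = mgh
h = kx²/(2mg) = (4000)(0.29)²/(2 × 4.9 × 9.8) = 3.503 m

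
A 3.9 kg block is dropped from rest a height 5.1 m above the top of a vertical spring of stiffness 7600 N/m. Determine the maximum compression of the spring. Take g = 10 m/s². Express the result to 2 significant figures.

Measuring PE from the top of the relaxed spring, at max compression the block has dropped H + x with zero KE, so:
mg(H + x) = ½kx²
½(7600)x² − (3.9)(10)x − (3.9)(10)(5.1) = 0
3800x² − 39.00x − 198.9 = 0
x = [39.00 + √(1521 + 3.0233e+06)]/(2 × 3800) = 0.2340 m

x = 0.23 m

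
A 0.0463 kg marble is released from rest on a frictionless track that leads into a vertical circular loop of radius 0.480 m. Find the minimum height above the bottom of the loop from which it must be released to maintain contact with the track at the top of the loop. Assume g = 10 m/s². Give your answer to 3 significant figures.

h = 1.20 m

At the top, for minimum speed gravity alone supplies the centripetal force: mg = mv_top²/r ⇒ v_top² = gr = 4.800 m²/s²
Energy conservation from release height h to the top (height 2r): mgh = ½mv_top² + mg(2r)
h = v_top²/(2g) + 2r = r/2 + 2r = 5r/2 = 1.200 m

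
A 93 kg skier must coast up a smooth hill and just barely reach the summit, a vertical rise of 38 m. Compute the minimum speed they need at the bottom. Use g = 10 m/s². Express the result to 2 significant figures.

At the top they are momentarily at rest, so all KE converts to PE: ½mv² = mgh
v = √(2gh) = √(2 × 10 × 38) = 27.57 m/s

v = 28 m/s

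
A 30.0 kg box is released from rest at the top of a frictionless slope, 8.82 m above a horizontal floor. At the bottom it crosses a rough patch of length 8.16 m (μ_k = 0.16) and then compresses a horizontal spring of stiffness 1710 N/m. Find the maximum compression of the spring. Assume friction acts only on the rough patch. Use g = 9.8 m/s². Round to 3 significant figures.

Initial energy: E₁ = mgh = (30.0)(9.8)(8.82) = 2593.1 J
Friction removes W_f = μ_k mg d = (0.16)(30.0)(9.8)(8.16) = 383.8 J
Energy reaching the spring: E = 2593.1 − 383.8 = 2209.2 J
At max compression ½kx² = E ⇒ x = √(2E/k) = √(2 × 2209.2/1710) = 1.607 m

x = 1.61 m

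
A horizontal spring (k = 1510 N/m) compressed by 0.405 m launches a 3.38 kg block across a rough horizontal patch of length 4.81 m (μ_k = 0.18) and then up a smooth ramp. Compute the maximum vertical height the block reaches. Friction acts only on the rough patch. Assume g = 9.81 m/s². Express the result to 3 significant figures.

h = 2.87 m

Spring energy: E₀ = ½kx² = ½(1510)(0.405)² = 123.84 J
Friction: W_f = μ_k mg d = (0.18)(3.38)(9.81)(4.81) = 28.71 J
Energy at base of ramp: E = 123.84 − 28.71 = 95.131 J
At max height all remaining energy is PE: mgh = E ⇒ h = E/(mg) = 95.131/(3.38 × 9.81) = 2.869 m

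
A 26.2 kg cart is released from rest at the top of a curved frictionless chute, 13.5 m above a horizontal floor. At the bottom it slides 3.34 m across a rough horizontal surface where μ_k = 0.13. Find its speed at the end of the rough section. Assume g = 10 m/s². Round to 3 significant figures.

v = 16.2 m/s

Energy at the top = energy at the end + work done against friction:
mgh = ½mv² + μ_k m g d
W_f = μ_k mg d = (0.13)(26.2)(10)(3.34) = 113.8 J
½mv² = mgh − W_f = 3537.0 − 113.8 = 3423.2 J
v = √(2 × 3423.2/26.2) = 16.17 m/s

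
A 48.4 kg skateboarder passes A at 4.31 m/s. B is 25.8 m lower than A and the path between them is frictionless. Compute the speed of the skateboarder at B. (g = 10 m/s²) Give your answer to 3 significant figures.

By conservation of mechanical energy, ½mv₀² + mgh = ½mv²
v² = v₀² + 2gh = (4.31)² + 2(10)(25.8) = 534.58
v = √534.58 = 23.12 m/s

v = 23.1 m/s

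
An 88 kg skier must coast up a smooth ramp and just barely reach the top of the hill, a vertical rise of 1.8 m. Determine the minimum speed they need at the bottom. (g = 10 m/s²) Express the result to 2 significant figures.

At the top they are momentarily at rest, so all KE converts to PE: ½mv² = mgh
v = √(2gh) = √(2 × 10 × 1.8) = 6.000 m/s

v = 6.0 m/s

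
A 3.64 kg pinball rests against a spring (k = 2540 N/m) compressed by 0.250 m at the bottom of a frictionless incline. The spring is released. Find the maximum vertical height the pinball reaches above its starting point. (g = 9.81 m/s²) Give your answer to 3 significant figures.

h = 2.22 m

Energy conservation from release to the highest point: ½kx² = mgh
h = kx²/(2mg) = (2540)(0.250)²/(2 × 3.64 × 9.81) = 2.223 m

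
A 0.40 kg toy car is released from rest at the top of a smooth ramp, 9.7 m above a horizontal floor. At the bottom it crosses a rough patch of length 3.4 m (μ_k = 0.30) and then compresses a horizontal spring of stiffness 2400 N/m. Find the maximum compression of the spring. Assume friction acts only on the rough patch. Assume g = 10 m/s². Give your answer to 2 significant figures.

Initial energy: E₁ = mgh = (0.40)(10)(9.7) = 38.800 J
Friction removes W_f = μ_k mg d = (0.30)(0.40)(10)(3.4) = 4.080 J
Energy reaching the spring: E = 38.800 − 4.080 = 34.720 J
At max compression ½kx² = E ⇒ x = √(2E/k) = √(2 × 34.720/2400) = 0.1701 m

x = 0.17 m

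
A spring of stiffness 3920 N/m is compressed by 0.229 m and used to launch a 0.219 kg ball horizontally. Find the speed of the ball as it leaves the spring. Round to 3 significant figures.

Spring PE converts entirely to kinetic energy: ½kx² = ½mv²
v = x√(k/m) = 0.229 × √(3920/0.219) = 30.64 m/s

v = 30.6 m/s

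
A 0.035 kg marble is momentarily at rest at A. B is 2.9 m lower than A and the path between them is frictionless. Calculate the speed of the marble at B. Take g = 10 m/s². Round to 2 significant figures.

Energy conservation between the two points: mgh = ½mv²
v = √(2gh) = √(2 × 10 × 2.9) = √58.000 = 7.616 m/s

v = 7.6 m/s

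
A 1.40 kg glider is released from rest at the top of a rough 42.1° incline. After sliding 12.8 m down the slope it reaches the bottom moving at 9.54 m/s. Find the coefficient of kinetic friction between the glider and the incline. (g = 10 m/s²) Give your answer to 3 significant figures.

μ_k = 0.424

Energy balance down the incline: mg L sinθ − ½mv² = μ_k (mg cosθ) L
mgL sinθ = 120.14 J; ½mv² = 63.708 J
W_f = 120.14 − 63.708 = 56.43 J
μ_k = W_f/(mg cosθ · L) = 56.43/(10.39 × 12.8) = 0.4244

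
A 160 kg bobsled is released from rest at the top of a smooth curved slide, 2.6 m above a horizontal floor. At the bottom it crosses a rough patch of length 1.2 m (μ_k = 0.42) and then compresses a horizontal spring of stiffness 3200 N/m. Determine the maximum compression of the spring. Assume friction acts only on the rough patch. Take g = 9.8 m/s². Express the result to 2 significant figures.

x = 1.4 m

Initial energy: E₁ = mgh = (160)(9.8)(2.6) = 4076.8 J
Friction removes W_f = μ_k mg d = (0.42)(160)(9.8)(1.2) = 790.3 J
Energy reaching the spring: E = 4076.8 − 790.3 = 3286.5 J
At max compression ½kx² = E ⇒ x = √(2E/k) = √(2 × 3286.5/3200) = 1.433 m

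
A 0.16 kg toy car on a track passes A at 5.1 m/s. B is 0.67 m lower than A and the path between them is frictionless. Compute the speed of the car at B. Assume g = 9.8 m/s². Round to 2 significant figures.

v = 6.3 m/s

Energy conservation between the two points: ½mv₀² + mgh = ½mv²
v² = v₀² + 2gh = (5.1)² + 2(9.8)(0.67) = 39.142
v = √39.142 = 6.256 m/s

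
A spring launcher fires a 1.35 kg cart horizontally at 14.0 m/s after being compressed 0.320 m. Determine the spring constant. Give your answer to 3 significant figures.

Spring PE at full compression equals KE at release: ½kx² = ½mv²
k = mv²/x² = (1.35)(14.0)²/(0.320)² = 2584 N/m

k = 2580 N/m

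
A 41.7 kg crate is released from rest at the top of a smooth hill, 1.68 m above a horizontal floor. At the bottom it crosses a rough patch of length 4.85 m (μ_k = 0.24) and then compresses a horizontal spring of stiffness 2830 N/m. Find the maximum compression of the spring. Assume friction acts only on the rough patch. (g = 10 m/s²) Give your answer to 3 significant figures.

x = 0.390 m

Initial energy: E₁ = mgh = (41.7)(10)(1.68) = 700.56 J
Friction removes W_f = μ_k mg d = (0.24)(41.7)(10)(4.85) = 485.4 J
Energy reaching the spring: E = 700.56 − 485.4 = 215.17 J
At max compression ½kx² = E ⇒ x = √(2E/k) = √(2 × 215.17/2830) = 0.3900 m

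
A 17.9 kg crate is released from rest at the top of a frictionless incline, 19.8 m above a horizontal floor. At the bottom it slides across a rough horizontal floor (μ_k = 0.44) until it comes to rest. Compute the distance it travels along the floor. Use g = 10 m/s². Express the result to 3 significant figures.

Energy bookkeeping (friction removes W_f = μ_k N d):
At rest all PE has been dissipated by friction: mgh = μ_k m g d
d = h/μ_k = 19.8/0.44 = 45.00 m

d = 45.0 m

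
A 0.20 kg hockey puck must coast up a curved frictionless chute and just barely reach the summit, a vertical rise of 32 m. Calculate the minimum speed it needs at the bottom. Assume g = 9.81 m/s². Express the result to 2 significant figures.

At the top it is momentarily at rest, so all KE converts to PE: ½mv² = mgh
v = √(2gh) = √(2 × 9.81 × 32) = 25.06 m/s

v = 25 m/s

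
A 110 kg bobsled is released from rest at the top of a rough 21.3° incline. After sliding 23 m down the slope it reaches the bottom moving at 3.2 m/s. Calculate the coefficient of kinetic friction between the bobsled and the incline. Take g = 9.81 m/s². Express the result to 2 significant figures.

μ_k = 0.37

The energy dissipated by friction is the PE lost minus the KE gained:
mgL sinθ = 9015.6 J; ½mv² = 563.20 J
W_f = 9015.6 − 563.20 = 8452 J
μ_k = W_f/(mg cosθ · L) = 8452/(1005 × 23) = 0.3655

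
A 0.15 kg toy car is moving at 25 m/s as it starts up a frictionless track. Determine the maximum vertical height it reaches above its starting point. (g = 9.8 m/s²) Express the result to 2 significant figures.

By energy conservation, ½mv² = mgh
h = v²/(2g) = 25²/(2 × 9.8) = 31.89 m

h = 32 m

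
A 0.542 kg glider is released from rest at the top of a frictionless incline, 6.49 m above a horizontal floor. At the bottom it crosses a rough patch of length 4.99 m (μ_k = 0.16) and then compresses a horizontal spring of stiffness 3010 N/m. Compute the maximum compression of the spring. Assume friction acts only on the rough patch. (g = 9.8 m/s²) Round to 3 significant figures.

Initial energy: E₁ = mgh = (0.542)(9.8)(6.49) = 34.472 J
Friction removes W_f = μ_k mg d = (0.16)(0.542)(9.8)(4.99) = 4.241 J
Energy reaching the spring: E = 34.472 − 4.241 = 30.232 J
At max compression ½kx² = E ⇒ x = √(2E/k) = √(2 × 30.232/3010) = 0.1417 m

x = 0.142 m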